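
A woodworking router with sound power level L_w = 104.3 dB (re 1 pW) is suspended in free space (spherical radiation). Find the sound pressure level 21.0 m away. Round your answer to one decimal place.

66.9 dB

The power spreads over a sphere of area 4π·r², so L_p = L_w − 10·log₁₀(4π·r²).
4π·r² = 5542 m², 10·log₁₀ of that is 37.436 dB.
L_p = 104.3 − 37.436 = 66.86 dB.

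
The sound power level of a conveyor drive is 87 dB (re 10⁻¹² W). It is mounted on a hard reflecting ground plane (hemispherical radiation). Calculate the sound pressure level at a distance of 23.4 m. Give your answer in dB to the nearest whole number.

L_p = L_w − 10·log₁₀(2π·r²) with r = 23.4 m.
2π·r² = 3440 m², 10·log₁₀ of that is 35.366 dB.
L_p = 87 − 35.366 = 51.63 dB.

52 dB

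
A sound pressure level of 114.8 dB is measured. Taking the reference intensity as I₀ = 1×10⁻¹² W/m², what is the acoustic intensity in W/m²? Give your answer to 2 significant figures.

0.30 W/m²

L = 10·log₁₀(I/I₀) ⇒ I = I₀·10^(L/10) = 10⁻¹² × 10^11.48.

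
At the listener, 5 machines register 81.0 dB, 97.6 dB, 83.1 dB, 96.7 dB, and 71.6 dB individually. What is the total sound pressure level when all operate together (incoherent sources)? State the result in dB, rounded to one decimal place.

100.3 dB

For uncorrelated sources the intensities add, so convert each level to linear form, sum, and take 10·log₁₀ of the total.
Σ 10^(L/10) = 10^(81.0/10) + 10^(97.6/10) + 10^(83.1/10) + 10^(96.7/10) + 10^(71.6/10) = 1.078e+10.
L_total = 10·log₁₀(1.078e+10) = 100.32 dB.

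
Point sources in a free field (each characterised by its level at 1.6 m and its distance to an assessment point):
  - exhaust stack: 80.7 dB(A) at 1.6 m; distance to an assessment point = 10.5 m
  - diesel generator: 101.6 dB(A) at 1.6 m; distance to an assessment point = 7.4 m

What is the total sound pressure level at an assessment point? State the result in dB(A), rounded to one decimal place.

Propagate each source to the receiver with L = L_ref − 20·log₁₀(r/r_ref), then add intensities.
exhaust stack: 80.7 − 20·log₁₀(10.5/1.6) = 80.7 − 16.34 = 64.36 dB(A).
diesel generator: 101.6 − 20·log₁₀(7.4/1.6) = 101.6 − 13.30 = 88.30 dB(A).
Σ 10^(L/10) = 6.785e+08 → L_total = 10·log₁₀(6.785e+08) = 88.32 dB(A).

88.3 dB(A)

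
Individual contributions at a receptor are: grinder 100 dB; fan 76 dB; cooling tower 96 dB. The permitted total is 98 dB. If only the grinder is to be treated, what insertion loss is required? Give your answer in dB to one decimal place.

6.4 dB

Fixed contribution from the other sources: Σ 10^(L/10) = 10^(76/10) + 10^(96/10) = 4.021e+09 (96.04 dB).
To meet 98 dB overall, the treated grinder may contribute at most 10^(98/10) − 4.021e+09 = 2.289e+09, i.e. 93.60 dB.
Required insertion loss = 100 − 93.60 = 6.40 dB.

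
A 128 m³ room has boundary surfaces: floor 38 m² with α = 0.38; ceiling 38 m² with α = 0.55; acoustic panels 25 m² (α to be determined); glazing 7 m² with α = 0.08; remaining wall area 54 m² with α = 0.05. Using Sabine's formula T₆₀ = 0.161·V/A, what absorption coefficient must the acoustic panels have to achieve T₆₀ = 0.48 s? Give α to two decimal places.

0.17

A = 0.161·V/T₆₀ = 0.161·128/0.48 = 42.93 m² sabins.
Absorption from the other surfaces = 38·0.38 + 38·0.55 + 7·0.08 + 54·0.05 = 38.60 m², so the acoustic panels must supply 4.33 m² over 25 m².
α = 4.33/25 = 0.173.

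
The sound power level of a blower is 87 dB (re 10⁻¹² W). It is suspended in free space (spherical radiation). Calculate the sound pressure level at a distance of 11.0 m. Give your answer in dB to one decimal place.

L_p = L_w − 10·log₁₀(4π·r²) with r = 11.0 m.
4π·r² = 1521 m², 10·log₁₀ of that is 31.820 dB.
L_p = 87 − 31.820 = 55.18 dB.

55.2 dB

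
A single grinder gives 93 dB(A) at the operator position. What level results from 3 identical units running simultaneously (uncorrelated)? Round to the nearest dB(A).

With 3 equal, uncorrelated contributions the intensity is 3× that of one unit, giving a rise of 10·log₁₀ 3.
L_total = 93 + 10·log₁₀(3) = 93 + 4.771 = 97.77 dB(A).

98 dB(A)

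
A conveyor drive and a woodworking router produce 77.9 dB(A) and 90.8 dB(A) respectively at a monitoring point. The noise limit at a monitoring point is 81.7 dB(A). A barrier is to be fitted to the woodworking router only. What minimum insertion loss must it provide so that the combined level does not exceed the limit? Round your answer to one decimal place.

11.4 dB

Fixed contribution from the other source: Σ 10^(L/10) = 10^(77.9/10) = 6.166e+07 (77.90 dB(A)).
To meet 81.7 dB(A) overall, the treated woodworking router may contribute at most 10^(81.7/10) − 6.166e+07 = 8.625e+07, i.e. 79.36 dB(A).
So the woodworking router must be reduced from 90.8 to 79.36 dB(A): IL = 11.44 dB.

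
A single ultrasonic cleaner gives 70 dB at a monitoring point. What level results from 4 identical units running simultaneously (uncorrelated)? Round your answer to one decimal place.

N identical incoherent sources raise the level by 10·log₁₀ N.
L_total = 70 + 10·log₁₀(4) = 70 + 6.021 = 76.02 dB.

76.0 dB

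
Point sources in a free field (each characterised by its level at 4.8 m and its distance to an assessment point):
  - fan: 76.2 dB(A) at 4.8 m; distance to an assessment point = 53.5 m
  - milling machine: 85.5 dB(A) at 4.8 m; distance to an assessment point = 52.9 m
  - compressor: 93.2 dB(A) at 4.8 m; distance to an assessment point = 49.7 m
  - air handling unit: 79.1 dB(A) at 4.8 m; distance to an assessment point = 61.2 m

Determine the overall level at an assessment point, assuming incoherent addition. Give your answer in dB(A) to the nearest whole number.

First find each source's level at the receiver (point-source: −20·log₁₀(r/r_ref)), then combine on an intensity basis.
fan: 76.2 − 20·log₁₀(53.5/4.8) = 76.2 − 20.94 = 55.26 dB(A).
milling machine: 85.5 − 20·log₁₀(52.9/4.8) = 85.5 − 20.84 = 64.66 dB(A).
compressor: 93.2 − 20·log₁₀(49.7/4.8) = 93.2 − 20.30 = 72.90 dB(A).
air handling unit: 79.1 − 20·log₁₀(61.2/4.8) = 79.1 − 22.11 = 56.99 dB(A).
Σ 10^(L/10) = 2.324e+07 → L_total = 10·log₁₀(2.324e+07) = 73.66 dB(A).

74 dB(A)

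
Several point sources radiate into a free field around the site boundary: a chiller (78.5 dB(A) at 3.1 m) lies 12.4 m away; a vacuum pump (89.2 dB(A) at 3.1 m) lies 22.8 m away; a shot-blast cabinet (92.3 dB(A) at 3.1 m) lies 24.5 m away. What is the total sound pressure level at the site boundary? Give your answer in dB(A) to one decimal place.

76.7 dB(A)

First find each source's level at the receiver (point-source: −20·log₁₀(r/r_ref)), then combine on an intensity basis.
chiller: 78.5 − 20·log₁₀(12.4/3.1) = 78.5 − 12.04 = 66.46 dB(A).
vacuum pump: 89.2 − 20·log₁₀(22.8/3.1) = 89.2 − 17.33 = 71.87 dB(A).
shot-blast cabinet: 92.3 − 20·log₁₀(24.5/3.1) = 92.3 − 17.96 = 74.34 dB(A).
Σ 10^(L/10) = 4.699e+07 → L_total = 10·log₁₀(4.699e+07) = 76.72 dB(A).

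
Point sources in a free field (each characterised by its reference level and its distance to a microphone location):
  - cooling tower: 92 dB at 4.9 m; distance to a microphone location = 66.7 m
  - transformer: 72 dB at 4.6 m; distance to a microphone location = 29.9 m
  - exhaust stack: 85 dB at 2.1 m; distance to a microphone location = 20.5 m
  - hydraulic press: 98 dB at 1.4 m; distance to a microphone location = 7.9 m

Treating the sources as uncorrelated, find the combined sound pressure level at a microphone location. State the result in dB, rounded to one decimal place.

83.2 dB

Propagate each source to the receiver with L = L_ref − 20·log₁₀(r/r_ref), then add intensities.
cooling tower: 92 − 20·log₁₀(66.7/4.9) = 92 − 22.68 = 69.32 dB.
transformer: 72 − 20·log₁₀(29.9/4.6) = 72 − 16.26 = 55.74 dB.
exhaust stack: 85 − 20·log₁₀(20.5/2.1) = 85 − 19.79 = 65.21 dB.
hydraulic press: 98 − 20·log₁₀(7.9/1.4) = 98 − 15.03 = 82.97 dB.
Σ 10^(L/10) = 2.104e+08 → L_total = 10·log₁₀(2.104e+08) = 83.23 dB.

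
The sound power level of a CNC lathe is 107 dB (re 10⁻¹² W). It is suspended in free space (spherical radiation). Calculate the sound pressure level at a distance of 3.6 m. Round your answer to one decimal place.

The power spreads over a sphere of area 4π·r², so L_p = L_w − 10·log₁₀(4π·r²).
4π·r² = 162.9 m², 10·log₁₀ of that is 22.118 dB.
L_p = 107 − 22.118 = 84.88 dB.

84.9 dB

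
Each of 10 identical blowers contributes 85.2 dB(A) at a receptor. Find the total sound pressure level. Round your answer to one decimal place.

95.2 dB(A)

N identical incoherent sources raise the level by 10·log₁₀ N.
L_total = 85.2 + 10·log₁₀(10) = 85.2 + 10.000 = 95.20 dB(A).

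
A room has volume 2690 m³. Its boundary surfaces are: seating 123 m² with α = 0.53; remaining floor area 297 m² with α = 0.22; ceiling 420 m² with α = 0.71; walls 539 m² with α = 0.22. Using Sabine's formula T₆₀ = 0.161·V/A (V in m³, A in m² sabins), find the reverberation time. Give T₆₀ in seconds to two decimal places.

0.79 s

A = Σ Sᵢαᵢ = 123·0.53 + 297·0.22 + 420·0.71 + 539·0.22 = 547.31 m².
T₆₀ = 0.161·V/A = 0.161·2690/547.31 = 0.791 s.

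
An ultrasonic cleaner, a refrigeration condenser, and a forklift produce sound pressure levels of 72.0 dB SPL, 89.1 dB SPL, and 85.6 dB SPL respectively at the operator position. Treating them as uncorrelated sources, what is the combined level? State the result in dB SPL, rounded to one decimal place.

90.8 dB SPL

For uncorrelated sources the intensities add, so convert each level to linear form, sum, and take 10·log₁₀ of the total.
Σ 10^(L/10) = 10^(72.0/10) + 10^(89.1/10) + 10^(85.6/10) = 1.192e+09.
L_total = 10·log₁₀(1.192e+09) = 90.76 dB SPL.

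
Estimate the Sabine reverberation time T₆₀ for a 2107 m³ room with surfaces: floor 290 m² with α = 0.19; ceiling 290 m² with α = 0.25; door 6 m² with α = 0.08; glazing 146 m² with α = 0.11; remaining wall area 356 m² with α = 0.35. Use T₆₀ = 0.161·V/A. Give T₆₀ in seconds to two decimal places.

1.26 s

Total absorption A = 290·0.19 + 290·0.25 + 6·0.08 + 146·0.11 + 356·0.35 = 268.74 m² sabins.
T₆₀ = 0.161 × 2107 / 268.74 = 1.262 s.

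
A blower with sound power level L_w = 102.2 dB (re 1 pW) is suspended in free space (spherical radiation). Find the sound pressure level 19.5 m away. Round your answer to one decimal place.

65.4 dB

Free-field spherical radiation: L_p = L_w − 10·log₁₀(4π·r²), r = 19.5 m.
4π·r² = 4778 m², 10·log₁₀ of that is 36.793 dB.
L_p = 102.2 − 36.793 = 65.41 dB.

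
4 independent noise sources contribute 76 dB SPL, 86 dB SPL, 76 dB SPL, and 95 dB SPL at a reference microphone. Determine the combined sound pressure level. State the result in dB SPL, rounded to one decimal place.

95.6 dB SPL

Incoherent sources combine by intensity addition: L_total = 10·log₁₀(Σ 10^(L_i/10)).
Σ 10^(L/10) = 10^(76/10) + 10^(86/10) + 10^(76/10) + 10^(95/10) = 3.640e+09.
L_total = 10·log₁₀(3.640e+09) = 95.61 dB SPL.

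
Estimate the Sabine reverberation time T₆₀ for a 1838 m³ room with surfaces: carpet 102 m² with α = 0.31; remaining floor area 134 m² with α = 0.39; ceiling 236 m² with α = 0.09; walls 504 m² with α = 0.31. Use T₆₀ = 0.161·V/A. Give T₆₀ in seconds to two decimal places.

Total absorption A = 102·0.31 + 134·0.39 + 236·0.09 + 504·0.31 = 261.36 m² sabins.
T₆₀ = 0.161·V/A = 0.161·1838/261.36 = 1.132 s.

1.13 s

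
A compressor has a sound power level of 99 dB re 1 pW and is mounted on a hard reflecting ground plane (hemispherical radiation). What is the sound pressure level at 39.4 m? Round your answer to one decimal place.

L_p = L_w − 10·log₁₀(2π·r²) with r = 39.4 m.
2π·r² = 9754 m², 10·log₁₀ of that is 39.892 dB.
L_p = 99 − 39.892 = 59.11 dB.

59.1 dB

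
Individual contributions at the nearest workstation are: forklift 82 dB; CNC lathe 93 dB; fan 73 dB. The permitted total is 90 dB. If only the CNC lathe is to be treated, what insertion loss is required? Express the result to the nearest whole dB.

Fixed contribution from the other sources: Σ 10^(L/10) = 10^(82/10) + 10^(73/10) = 1.784e+08 (82.51 dB).
The limit corresponds to 10^(90/10) = 1.000e+09; subtracting the fixed part leaves 8.216e+08 for the CNC lathe, i.e. 89.15 dB.
Required insertion loss = 93 − 89.15 = 3.85 dB.

4 dB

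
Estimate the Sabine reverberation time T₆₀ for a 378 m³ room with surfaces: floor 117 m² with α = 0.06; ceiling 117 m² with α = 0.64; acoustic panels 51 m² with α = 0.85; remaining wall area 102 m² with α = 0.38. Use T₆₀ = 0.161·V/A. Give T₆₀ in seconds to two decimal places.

0.37 s

Total absorption A = 117·0.06 + 117·0.64 + 51·0.85 + 102·0.38 = 164.01 m² sabins.
T₆₀ = 0.161·V/A = 0.161·378/164.01 = 0.371 s.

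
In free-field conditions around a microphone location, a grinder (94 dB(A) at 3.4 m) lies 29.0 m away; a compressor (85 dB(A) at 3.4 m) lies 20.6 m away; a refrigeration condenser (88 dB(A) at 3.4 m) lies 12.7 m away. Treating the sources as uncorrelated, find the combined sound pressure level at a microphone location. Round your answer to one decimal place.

79.5 dB(A)

First find each source's level at the receiver (point-source: −20·log₁₀(r/r_ref)), then combine on an intensity basis.
grinder: 94 − 20·log₁₀(29.0/3.4) = 94 − 18.62 = 75.38 dB(A).
compressor: 85 − 20·log₁₀(20.6/3.4) = 85 − 15.65 = 69.35 dB(A).
refrigeration condenser: 88 − 20·log₁₀(12.7/3.4) = 88 − 11.45 = 76.55 dB(A).
Σ 10^(L/10) = 8.836e+07 → L_total = 10·log₁₀(8.836e+07) = 79.46 dB(A).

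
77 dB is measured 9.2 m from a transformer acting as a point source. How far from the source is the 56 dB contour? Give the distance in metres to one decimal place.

103.2 m

The 21.0 dB drop corresponds to a distance ratio of 10^(21.0/20) for a point source.
r₂ = 9.2·10^((77−56)/20) = 9.2·10^(21.0/20) = 103.23 m.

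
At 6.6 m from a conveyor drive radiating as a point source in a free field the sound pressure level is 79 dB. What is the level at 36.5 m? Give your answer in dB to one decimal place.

Point-source attenuation: ΔL = 20·log₁₀(r₂/r₁) = 20·log₁₀(36.5/6.6) = 14.855 dB.
L₂ = 79 − 20·log₁₀(36.5/6.6) = 79 − 14.855 = 64.15 dB.

64.1 dB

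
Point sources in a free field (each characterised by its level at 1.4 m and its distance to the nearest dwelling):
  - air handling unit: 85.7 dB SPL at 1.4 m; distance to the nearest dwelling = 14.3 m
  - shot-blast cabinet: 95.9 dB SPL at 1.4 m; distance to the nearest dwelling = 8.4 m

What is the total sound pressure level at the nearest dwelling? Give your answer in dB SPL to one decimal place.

First find each source's level at the receiver (point-source: −20·log₁₀(r/r_ref)), then combine on an intensity basis.
air handling unit: 85.7 − 20·log₁₀(14.3/1.4) = 85.7 − 20.18 = 65.52 dB SPL.
shot-blast cabinet: 95.9 − 20·log₁₀(8.4/1.4) = 95.9 − 15.56 = 80.34 dB SPL.
Σ 10^(L/10) = 1.116e+08 → L_total = 10·log₁₀(1.116e+08) = 80.48 dB SPL.

80.5 dB SPL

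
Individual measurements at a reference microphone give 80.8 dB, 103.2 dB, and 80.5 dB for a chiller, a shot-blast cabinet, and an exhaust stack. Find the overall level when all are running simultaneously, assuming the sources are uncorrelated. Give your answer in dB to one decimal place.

Incoherent sources combine by intensity addition: L_total = 10·log₁₀(Σ 10^(L_i/10)).
Σ 10^(L/10) = 10^(80.8/10) + 10^(103.2/10) + 10^(80.5/10) = 2.113e+10.
L_total = 10·log₁₀(2.113e+10) = 103.25 dB.

103.2 dB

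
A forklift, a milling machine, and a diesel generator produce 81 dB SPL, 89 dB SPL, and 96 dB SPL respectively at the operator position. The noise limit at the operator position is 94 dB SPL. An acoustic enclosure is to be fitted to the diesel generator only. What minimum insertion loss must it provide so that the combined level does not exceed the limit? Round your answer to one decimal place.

Fixed contribution from the other sources: Σ 10^(L/10) = 10^(81/10) + 10^(89/10) = 9.202e+08 (89.64 dB SPL).
To meet 94 dB SPL overall, the treated diesel generator may contribute at most 10^(94/10) − 9.202e+08 = 1.592e+09, i.e. 92.02 dB SPL.
So the diesel generator must be reduced from 96 to 92.02 dB SPL: IL = 3.98 dB.

4.0 dB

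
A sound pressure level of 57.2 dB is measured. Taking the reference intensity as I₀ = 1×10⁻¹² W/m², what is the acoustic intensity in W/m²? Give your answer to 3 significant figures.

L = 10·log₁₀(I/I₀) ⇒ I = I₀·10^(L/10) = 10⁻¹² × 10^5.72.

5.25e-07 W/m²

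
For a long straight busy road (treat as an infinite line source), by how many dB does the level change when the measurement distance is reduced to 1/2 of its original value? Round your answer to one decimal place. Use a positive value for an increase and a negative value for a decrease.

Line-source spreading: ΔL = −10·log₁₀(r₂/r₁).
ΔL = −10·log₁₀(0.5) = +3.01 dB.

+3.0 dB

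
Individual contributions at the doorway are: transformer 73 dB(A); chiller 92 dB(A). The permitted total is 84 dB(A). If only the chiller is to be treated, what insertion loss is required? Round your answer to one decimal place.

8.4 dB

Fixed contribution from the other source: Σ 10^(L/10) = 10^(73/10) = 1.995e+07 (73.00 dB(A)).
The limit corresponds to 10^(84/10) = 2.512e+08; subtracting the fixed part leaves 2.312e+08 for the chiller, i.e. 83.64 dB(A).
So the chiller must be reduced from 92 to 83.64 dB(A): IL = 8.36 dB.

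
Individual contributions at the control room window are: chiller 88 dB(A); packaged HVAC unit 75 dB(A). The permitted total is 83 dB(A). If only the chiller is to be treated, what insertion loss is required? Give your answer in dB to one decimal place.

Everything except the chiller sums to 10^(75/10) = 3.162e+07 in linear terms, 75.00 dB(A).
The limit corresponds to 10^(83/10) = 1.995e+08; subtracting the fixed part leaves 1.679e+08 for the chiller, i.e. 82.25 dB(A).
So the chiller must be reduced from 88 to 82.25 dB(A): IL = 5.75 dB.

5.7 dB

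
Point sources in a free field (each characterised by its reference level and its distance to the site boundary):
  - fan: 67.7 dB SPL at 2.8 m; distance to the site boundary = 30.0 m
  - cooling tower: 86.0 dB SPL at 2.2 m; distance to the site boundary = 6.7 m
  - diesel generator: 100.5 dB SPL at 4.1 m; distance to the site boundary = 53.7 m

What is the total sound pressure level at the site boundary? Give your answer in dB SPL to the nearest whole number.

Propagate each source to the receiver with L = L_ref − 20·log₁₀(r/r_ref), then add intensities.
fan: 67.7 − 20·log₁₀(30.0/2.8) = 67.7 − 20.60 = 47.10 dB SPL.
cooling tower: 86.0 − 20·log₁₀(6.7/2.2) = 86.0 − 9.67 = 76.33 dB SPL.
diesel generator: 100.5 − 20·log₁₀(53.7/4.1) = 100.5 − 22.34 = 78.16 dB SPL.
Σ 10^(L/10) = 1.084e+08 → L_total = 10·log₁₀(1.084e+08) = 80.35 dB SPL.

80 dB SPL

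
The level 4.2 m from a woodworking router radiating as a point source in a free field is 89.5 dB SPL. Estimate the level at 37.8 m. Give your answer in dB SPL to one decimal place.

70.4 dB SPL

Point-source attenuation: ΔL = 20·log₁₀(r₂/r₁) = 20·log₁₀(37.8/4.2) = 19.085 dB.
L₂ = 89.5 − 20·log₁₀(37.8/4.2) = 89.5 − 19.085 = 70.42 dB SPL.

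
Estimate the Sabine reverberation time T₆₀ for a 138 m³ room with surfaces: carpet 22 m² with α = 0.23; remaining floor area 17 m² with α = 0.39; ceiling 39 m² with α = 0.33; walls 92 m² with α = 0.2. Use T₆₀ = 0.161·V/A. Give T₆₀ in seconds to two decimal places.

0.52 s

Summing Sᵢαᵢ: 22·0.23 + 17·0.39 + 39·0.33 + 92·0.2 = 42.96 m².
T₆₀ = 0.161·V/A = 0.161·138/42.96 = 0.517 s.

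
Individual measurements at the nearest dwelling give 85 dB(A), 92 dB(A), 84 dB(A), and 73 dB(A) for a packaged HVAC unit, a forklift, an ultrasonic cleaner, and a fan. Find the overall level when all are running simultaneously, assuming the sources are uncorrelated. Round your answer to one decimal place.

Incoherent sources combine by intensity addition: L_total = 10·log₁₀(Σ 10^(L_i/10)).
Σ 10^(L/10) = 10^(85/10) + 10^(92/10) + 10^(84/10) + 10^(73/10) = 2.172e+09.
L_total = 10·log₁₀(2.172e+09) = 93.37 dB(A).

93.4 dB(A)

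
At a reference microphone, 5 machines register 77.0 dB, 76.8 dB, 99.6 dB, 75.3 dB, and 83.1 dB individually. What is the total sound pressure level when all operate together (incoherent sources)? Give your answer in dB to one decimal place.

99.8 dB

For uncorrelated sources the intensities add, so convert each level to linear form, sum, and take 10·log₁₀ of the total.
Σ 10^(L/10) = 10^(77.0/10) + 10^(76.8/10) + 10^(99.6/10) + 10^(75.3/10) + 10^(83.1/10) = 9.456e+09.
L_total = 10·log₁₀(9.456e+09) = 99.76 dB.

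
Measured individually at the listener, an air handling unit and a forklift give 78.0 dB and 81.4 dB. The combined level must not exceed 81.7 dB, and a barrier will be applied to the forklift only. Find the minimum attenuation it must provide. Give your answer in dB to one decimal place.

The untreated sources together contribute 10^(78.0/10) = 6.310e+07, i.e. 78.00 dB.
The limit corresponds to 10^(81.7/10) = 1.479e+08; subtracting the fixed part leaves 8.482e+07 for the forklift, i.e. 79.28 dB.
So the forklift must be reduced from 81.4 to 79.28 dB: IL = 2.12 dB.

2.1 dB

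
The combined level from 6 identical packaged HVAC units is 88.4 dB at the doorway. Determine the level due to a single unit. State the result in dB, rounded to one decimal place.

6 equal contributions raise the level by 10·log₁₀ 6 = 7.782 dB, so each unit alone gives 88.4 − 7.782.

80.6 dB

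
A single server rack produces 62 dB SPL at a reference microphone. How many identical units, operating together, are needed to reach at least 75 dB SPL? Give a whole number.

N identical sources give L₁ + 10·log₁₀ N, so require 10·log₁₀ N ≥ 75 − 62 = 13.0 dB.
N ≥ 10^(13.0/10) = 19.953, so N = 20.

20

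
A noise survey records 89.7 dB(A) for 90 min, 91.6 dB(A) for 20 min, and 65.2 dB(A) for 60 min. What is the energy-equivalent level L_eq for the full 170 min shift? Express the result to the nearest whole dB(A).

The energy average is taken in the linear domain: L_eq = 10·log₁₀[(Σ tᵢ·10^(Lᵢ/10))/T], T = 170 min.
Σ tᵢ·10^(Lᵢ/10) = 90·10^(89.7/10) + 20·10^(91.6/10) + 60·10^(65.2/10) = 1.131e+11.
L_eq = 10·log₁₀(1.131e+11/170) = 88.23 dB(A).

88 dB(A)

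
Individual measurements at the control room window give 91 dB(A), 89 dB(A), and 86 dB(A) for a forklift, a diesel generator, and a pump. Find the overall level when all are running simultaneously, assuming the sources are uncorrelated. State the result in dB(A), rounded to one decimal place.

93.9 dB(A)

For uncorrelated sources the intensities add, so convert each level to linear form, sum, and take 10·log₁₀ of the total.
Σ 10^(L/10) = 10^(91/10) + 10^(89/10) + 10^(86/10) = 2.451e+09.
L_total = 10·log₁₀(2.451e+09) = 93.89 dB(A).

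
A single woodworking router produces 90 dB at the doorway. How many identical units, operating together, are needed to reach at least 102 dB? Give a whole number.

16

The shortfall is 102 − 90 = 12.0 dB, and N units add 10·log₁₀ N, so need 10·log₁₀ N ≥ 12.0.
N ≥ 10^(12.0/10) = 15.849, so N = 16.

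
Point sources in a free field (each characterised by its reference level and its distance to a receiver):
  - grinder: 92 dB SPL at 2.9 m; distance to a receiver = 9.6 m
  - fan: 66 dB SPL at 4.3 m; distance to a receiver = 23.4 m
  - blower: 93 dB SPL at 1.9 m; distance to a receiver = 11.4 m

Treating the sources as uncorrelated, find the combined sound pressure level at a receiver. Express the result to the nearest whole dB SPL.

83 dB SPL

First find each source's level at the receiver (point-source: −20·log₁₀(r/r_ref)), then combine on an intensity basis.
grinder: 92 − 20·log₁₀(9.6/2.9) = 92 − 10.40 = 81.60 dB SPL.
fan: 66 − 20·log₁₀(23.4/4.3) = 66 − 14.71 = 51.29 dB SPL.
blower: 93 − 20·log₁₀(11.4/1.9) = 93 − 15.56 = 77.44 dB SPL.
Σ 10^(L/10) = 2.002e+08 → L_total = 10·log₁₀(2.002e+08) = 83.01 dB SPL.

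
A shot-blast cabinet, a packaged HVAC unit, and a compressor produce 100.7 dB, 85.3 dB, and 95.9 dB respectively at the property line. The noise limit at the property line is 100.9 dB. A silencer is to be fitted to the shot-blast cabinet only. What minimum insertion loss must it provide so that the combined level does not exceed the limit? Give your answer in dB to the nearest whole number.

2 dB

The untreated sources together contribute 10^(85.3/10) + 10^(95.9/10) = 4.229e+09, i.e. 96.26 dB.
To meet 100.9 dB overall, the treated shot-blast cabinet may contribute at most 10^(100.9/10) − 4.229e+09 = 8.073e+09, i.e. 99.07 dB.
So the shot-blast cabinet must be reduced from 100.7 to 99.07 dB: IL = 1.63 dB.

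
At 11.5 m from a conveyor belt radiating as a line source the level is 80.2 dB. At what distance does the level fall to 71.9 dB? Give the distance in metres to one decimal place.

Line-source spreading drops the level by 10·log₁₀(r₂/r₁); inverting, r₂/r₁ = 10^(ΔL/10).
r₂ = 11.5·10^((80.2−71.9)/10) = 11.5·10^(8.3/10) = 77.75 m.

77.7 m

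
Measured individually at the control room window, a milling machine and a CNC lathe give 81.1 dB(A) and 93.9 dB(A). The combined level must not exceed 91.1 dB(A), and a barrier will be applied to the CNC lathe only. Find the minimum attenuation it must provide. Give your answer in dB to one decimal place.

3.3 dB

Fixed contribution from the other source: Σ 10^(L/10) = 10^(81.1/10) = 1.288e+08 (81.10 dB(A)).
The limit corresponds to 10^(91.1/10) = 1.288e+09; subtracting the fixed part leaves 1.159e+09 for the CNC lathe, i.e. 90.64 dB(A).
So the CNC lathe must be reduced from 93.9 to 90.64 dB(A): IL = 3.26 dB.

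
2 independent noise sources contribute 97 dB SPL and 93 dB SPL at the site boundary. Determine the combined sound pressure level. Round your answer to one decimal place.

For uncorrelated sources the intensities add, so convert each level to linear form, sum, and take 10·log₁₀ of the total.
Σ 10^(L/10) = 10^(97/10) + 10^(93/10) = 7.007e+09.
L_total = 10·log₁₀(7.007e+09) = 98.46 dB SPL.

98.5 dB SPL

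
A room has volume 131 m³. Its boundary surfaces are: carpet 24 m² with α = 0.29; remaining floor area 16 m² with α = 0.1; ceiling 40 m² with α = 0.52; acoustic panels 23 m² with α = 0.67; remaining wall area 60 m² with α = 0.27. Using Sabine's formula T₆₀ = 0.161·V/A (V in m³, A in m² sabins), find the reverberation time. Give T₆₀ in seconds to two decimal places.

Total absorption A = 24·0.29 + 16·0.1 + 40·0.52 + 23·0.67 + 60·0.27 = 60.97 m² sabins.
T₆₀ = 0.161·V/A = 0.161·131/60.97 = 0.346 s.

0.35 s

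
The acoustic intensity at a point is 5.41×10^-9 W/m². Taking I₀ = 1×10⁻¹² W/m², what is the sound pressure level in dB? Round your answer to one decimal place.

L = 10·log₁₀(I/I₀) = 10·log₁₀(5.41×10^-9/10⁻¹²) = 10·log₁₀(5.41×10^3).
L = 10·(0.7332 + 3) = 37.33 dB.

37.3 dB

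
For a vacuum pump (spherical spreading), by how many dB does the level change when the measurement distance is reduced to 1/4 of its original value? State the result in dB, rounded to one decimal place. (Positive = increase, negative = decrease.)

Point-source spreading: ΔL = −20·log₁₀(r₂/r₁).
ΔL = −20·log₁₀(0.25) = +12.04 dB.

+12.0 dB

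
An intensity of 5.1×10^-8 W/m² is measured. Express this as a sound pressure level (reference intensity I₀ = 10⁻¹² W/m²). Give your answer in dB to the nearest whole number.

Dividing by I₀ shifts the exponent by 12: I/I₀ = 5.1×10^4.
L = 10·(0.7076 + 4) = 47.08 dB.

47 dB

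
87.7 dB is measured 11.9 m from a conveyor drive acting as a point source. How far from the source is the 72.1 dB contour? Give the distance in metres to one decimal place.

Point-source spreading drops the level by 20·log₁₀(r₂/r₁); inverting, r₂/r₁ = 10^(ΔL/20).
r₂ = 11.9·10^((87.7−72.1)/20) = 11.9·10^(15.6/20) = 71.70 m.

71.7 m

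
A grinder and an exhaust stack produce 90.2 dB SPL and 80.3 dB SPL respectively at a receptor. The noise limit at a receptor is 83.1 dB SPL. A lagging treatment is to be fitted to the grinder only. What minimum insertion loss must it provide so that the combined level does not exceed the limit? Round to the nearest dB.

10 dB

The untreated sources together contribute 10^(80.3/10) = 1.072e+08, i.e. 80.30 dB SPL.
The limit corresponds to 10^(83.1/10) = 2.042e+08; subtracting the fixed part leaves 9.702e+07 for the grinder, i.e. 79.87 dB SPL.
Required insertion loss = 90.2 − 79.87 = 10.33 dB.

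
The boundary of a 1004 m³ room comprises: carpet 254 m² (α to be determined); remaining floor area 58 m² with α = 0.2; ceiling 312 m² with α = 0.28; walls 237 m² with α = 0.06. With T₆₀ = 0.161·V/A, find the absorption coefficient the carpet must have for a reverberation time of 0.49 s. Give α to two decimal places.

Required total absorption A = 0.161·1004/0.49 = 329.89 m².
Absorption from the other surfaces = 58·0.2 + 312·0.28 + 237·0.06 = 113.18 m², so the carpet must supply 216.71 m² over 254 m².
α = 216.71/254 = 0.853.

0.85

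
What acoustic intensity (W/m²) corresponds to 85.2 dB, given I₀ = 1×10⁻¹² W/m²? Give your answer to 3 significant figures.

L = 10·log₁₀(I/I₀) ⇒ I = I₀·10^(L/10) = 10⁻¹² × 10^8.52.

0.000331 W/m²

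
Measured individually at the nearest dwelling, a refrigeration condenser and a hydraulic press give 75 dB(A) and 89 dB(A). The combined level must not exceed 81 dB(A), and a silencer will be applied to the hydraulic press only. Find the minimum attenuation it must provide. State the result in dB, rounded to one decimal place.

Fixed contribution from the other source: Σ 10^(L/10) = 10^(75/10) = 3.162e+07 (75.00 dB(A)).
The limit corresponds to 10^(81/10) = 1.259e+08; subtracting the fixed part leaves 9.427e+07 for the hydraulic press, i.e. 79.74 dB(A).
Required insertion loss = 89 − 79.74 = 9.26 dB.

9.3 dB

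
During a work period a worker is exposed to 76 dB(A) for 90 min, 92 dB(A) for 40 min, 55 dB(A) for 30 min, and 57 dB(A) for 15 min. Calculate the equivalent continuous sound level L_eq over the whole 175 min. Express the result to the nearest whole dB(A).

L_eq = 10·log₁₀[(1/T)·Σ tᵢ·10^(Lᵢ/10)] with T = 175 min.
Σ tᵢ·10^(Lᵢ/10) = 90·10^(76/10) + 40·10^(92/10) + 30·10^(55/10) + 15·10^(57/10) = 6.700e+10.
L_eq = 10·log₁₀(6.700e+10/175) = 85.83 dB(A).

86 dB(A)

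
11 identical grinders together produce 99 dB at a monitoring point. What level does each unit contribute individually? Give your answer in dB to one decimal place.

88.6 dB

Dividing the total intensity by 11 lowers the level by 10·log₁₀ 11 = 10.414 dB: L₁ = 99 − 10.414.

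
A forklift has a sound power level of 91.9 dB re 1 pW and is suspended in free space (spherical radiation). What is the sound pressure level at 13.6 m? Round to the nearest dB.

58 dB

The power spreads over a sphere of area 4π·r², so L_p = L_w − 10·log₁₀(4π·r²).
4π·r² = 2324 m², 10·log₁₀ of that is 33.663 dB.
L_p = 91.9 − 33.663 = 58.24 dB.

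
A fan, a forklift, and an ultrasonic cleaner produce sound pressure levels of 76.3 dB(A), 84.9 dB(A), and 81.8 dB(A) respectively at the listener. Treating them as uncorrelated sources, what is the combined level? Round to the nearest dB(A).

87 dB(A)

Incoherent sources combine by intensity addition: L_total = 10·log₁₀(Σ 10^(L_i/10)).
Σ 10^(L/10) = 10^(76.3/10) + 10^(84.9/10) + 10^(81.8/10) = 5.030e+08.
L_total = 10·log₁₀(5.030e+08) = 87.02 dB(A).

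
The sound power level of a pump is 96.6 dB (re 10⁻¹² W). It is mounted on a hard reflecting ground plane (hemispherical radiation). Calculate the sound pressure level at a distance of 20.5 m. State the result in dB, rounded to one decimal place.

L_p = L_w − 10·log₁₀(2π·r²) with r = 20.5 m.
2π·r² = 2641 m², 10·log₁₀ of that is 34.217 dB.
L_p = 96.6 − 34.217 = 62.38 dB.

62.4 dB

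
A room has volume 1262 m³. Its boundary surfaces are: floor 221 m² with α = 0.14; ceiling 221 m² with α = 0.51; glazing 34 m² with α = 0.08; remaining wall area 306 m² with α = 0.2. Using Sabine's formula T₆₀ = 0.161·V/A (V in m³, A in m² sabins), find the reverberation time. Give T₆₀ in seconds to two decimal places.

Total absorption A = 221·0.14 + 221·0.51 + 34·0.08 + 306·0.2 = 207.57 m² sabins.
T₆₀ = 0.161 × 1262 / 207.57 = 0.979 s.

0.98 s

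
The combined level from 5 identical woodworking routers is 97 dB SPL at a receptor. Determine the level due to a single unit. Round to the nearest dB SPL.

5 equal contributions raise the level by 10·log₁₀ 5 = 6.990 dB, so each unit alone gives 97 − 6.990.

90 dB SPL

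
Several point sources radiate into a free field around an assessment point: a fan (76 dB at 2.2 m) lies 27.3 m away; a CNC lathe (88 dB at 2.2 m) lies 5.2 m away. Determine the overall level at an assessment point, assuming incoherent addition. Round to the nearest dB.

Propagate each source to the receiver with L = L_ref − 20·log₁₀(r/r_ref), then add intensities.
fan: 76 − 20·log₁₀(27.3/2.2) = 76 − 21.87 = 54.13 dB.
CNC lathe: 88 − 20·log₁₀(5.2/2.2) = 88 − 7.47 = 80.53 dB.
Σ 10^(L/10) = 1.132e+08 → L_total = 10·log₁₀(1.132e+08) = 80.54 dB.

81 dB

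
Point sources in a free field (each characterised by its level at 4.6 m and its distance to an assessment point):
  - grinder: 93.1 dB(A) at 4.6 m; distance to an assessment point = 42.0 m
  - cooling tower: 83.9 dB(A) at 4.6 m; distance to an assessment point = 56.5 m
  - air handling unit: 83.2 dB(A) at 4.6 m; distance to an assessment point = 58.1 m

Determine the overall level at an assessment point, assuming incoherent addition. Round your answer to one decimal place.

Propagate each source to the receiver with L = L_ref − 20·log₁₀(r/r_ref), then add intensities.
grinder: 93.1 − 20·log₁₀(42.0/4.6) = 93.1 − 19.21 = 73.89 dB(A).
cooling tower: 83.9 − 20·log₁₀(56.5/4.6) = 83.9 − 21.79 = 62.11 dB(A).
air handling unit: 83.2 − 20·log₁₀(58.1/4.6) = 83.2 − 22.03 = 61.17 dB(A).
Σ 10^(L/10) = 2.743e+07 → L_total = 10·log₁₀(2.743e+07) = 74.38 dB(A).

74.4 dB(A)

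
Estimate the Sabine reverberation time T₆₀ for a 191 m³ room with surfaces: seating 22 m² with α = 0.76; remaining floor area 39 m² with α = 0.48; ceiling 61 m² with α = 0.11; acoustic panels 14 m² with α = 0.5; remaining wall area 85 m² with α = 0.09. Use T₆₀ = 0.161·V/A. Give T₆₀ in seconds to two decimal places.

Summing Sᵢαᵢ: 22·0.76 + 39·0.48 + 61·0.11 + 14·0.5 + 85·0.09 = 56.80 m².
T₆₀ = 0.161 × 191 / 56.80 = 0.541 s.

0.54 s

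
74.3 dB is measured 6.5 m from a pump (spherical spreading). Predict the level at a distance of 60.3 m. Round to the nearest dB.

55 dB

For a point source, L₂ = L₁ − 20·log₁₀(r₂/r₁).
L₂ = 74.3 − 20·log₁₀(60.3/6.5) = 74.3 − 19.348 = 54.95 dB.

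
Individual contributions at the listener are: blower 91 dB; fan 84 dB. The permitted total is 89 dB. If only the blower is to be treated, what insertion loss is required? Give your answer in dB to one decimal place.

3.7 dB

Everything except the blower sums to 10^(84/10) = 2.512e+08 in linear terms, 84.00 dB.
The limit corresponds to 10^(89/10) = 7.943e+08; subtracting the fixed part leaves 5.431e+08 for the blower, i.e. 87.35 dB.
So the blower must be reduced from 91 to 87.35 dB: IL = 3.65 dB.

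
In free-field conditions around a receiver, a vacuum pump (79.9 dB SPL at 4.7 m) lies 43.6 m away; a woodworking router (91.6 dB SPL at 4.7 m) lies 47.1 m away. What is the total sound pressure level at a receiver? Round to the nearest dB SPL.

Apply inverse-square spreading to bring every level to the receiver, then sum 10^(L/10).
vacuum pump: 79.9 − 20·log₁₀(43.6/4.7) = 79.9 − 19.35 = 60.55 dB SPL.
woodworking router: 91.6 − 20·log₁₀(47.1/4.7) = 91.6 − 20.02 = 71.58 dB SPL.
Σ 10^(L/10) = 1.553e+07 → L_total = 10·log₁₀(1.553e+07) = 71.91 dB SPL.

72 dB SPL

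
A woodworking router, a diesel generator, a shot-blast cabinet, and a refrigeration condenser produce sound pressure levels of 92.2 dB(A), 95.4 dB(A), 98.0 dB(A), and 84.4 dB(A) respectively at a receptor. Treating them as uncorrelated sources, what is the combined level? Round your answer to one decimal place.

100.7 dB(A)

For uncorrelated sources the intensities add, so convert each level to linear form, sum, and take 10·log₁₀ of the total.
Σ 10^(L/10) = 10^(92.2/10) + 10^(95.4/10) + 10^(98.0/10) + 10^(84.4/10) = 1.171e+10.
L_total = 10·log₁₀(1.171e+10) = 100.69 dB(A).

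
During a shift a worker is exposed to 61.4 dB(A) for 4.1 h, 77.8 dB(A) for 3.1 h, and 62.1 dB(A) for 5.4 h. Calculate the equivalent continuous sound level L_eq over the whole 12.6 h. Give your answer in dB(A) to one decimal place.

72.0 dB(A)

The energy average is taken in the linear domain: L_eq = 10·log₁₀[(Σ tᵢ·10^(Lᵢ/10))/T], T = 12.6 h.
Σ tᵢ·10^(Lᵢ/10) = 4.1·10^(61.4/10) + 3.1·10^(77.8/10) + 5.4·10^(62.1/10) = 2.012e+08.
L_eq = 10·log₁₀(2.012e+08/12.6) = 72.03 dB(A).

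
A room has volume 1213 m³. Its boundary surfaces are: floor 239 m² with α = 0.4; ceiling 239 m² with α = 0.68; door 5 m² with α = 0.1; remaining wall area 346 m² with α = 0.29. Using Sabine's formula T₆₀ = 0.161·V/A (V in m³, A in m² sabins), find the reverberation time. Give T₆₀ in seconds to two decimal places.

Summing Sᵢαᵢ: 239·0.4 + 239·0.68 + 5·0.1 + 346·0.29 = 358.96 m².
T₆₀ = 0.161·V/A = 0.161·1213/358.96 = 0.544 s.

0.54 s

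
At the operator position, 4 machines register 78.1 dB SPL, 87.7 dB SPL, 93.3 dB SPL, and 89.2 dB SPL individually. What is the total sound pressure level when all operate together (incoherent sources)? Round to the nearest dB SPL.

Incoherent sources combine by intensity addition: L_total = 10·log₁₀(Σ 10^(L_i/10)).
Σ 10^(L/10) = 10^(78.1/10) + 10^(87.7/10) + 10^(93.3/10) + 10^(89.2/10) = 3.623e+09.
L_total = 10·log₁₀(3.623e+09) = 95.59 dB SPL.

96 dB SPL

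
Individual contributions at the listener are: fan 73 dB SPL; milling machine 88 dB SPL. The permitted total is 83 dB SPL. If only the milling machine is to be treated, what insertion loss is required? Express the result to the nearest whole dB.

Everything except the milling machine sums to 10^(73/10) = 1.995e+07 in linear terms, 73.00 dB SPL.
The limit corresponds to 10^(83/10) = 1.995e+08; subtracting the fixed part leaves 1.796e+08 for the milling machine, i.e. 82.54 dB SPL.
Required insertion loss = 88 − 82.54 = 5.46 dB.

5 dB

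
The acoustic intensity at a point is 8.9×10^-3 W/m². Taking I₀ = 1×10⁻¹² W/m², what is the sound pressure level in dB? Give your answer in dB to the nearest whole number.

99 dB

L = 10·log₁₀(I/I₀) = 10·log₁₀(8.9×10^-3/10⁻¹²) = 10·log₁₀(8.9×10^9).
L = 10·(0.9494 + 9) = 99.49 dB.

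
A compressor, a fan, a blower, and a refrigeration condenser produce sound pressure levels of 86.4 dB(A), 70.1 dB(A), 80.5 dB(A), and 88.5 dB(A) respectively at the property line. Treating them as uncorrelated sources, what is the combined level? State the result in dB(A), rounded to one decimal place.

91.0 dB(A)

Incoherent sources combine by intensity addition: L_total = 10·log₁₀(Σ 10^(L_i/10)).
Σ 10^(L/10) = 10^(86.4/10) + 10^(70.1/10) + 10^(80.5/10) + 10^(88.5/10) = 1.267e+09.
L_total = 10·log₁₀(1.267e+09) = 91.03 dB(A).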